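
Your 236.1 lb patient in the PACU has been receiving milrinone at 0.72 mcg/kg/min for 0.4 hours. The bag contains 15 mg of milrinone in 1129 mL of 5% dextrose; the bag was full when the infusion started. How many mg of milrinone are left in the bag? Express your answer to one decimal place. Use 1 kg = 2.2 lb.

Weight = 236.1 lb ÷ 2.2 lb/kg = 107.3182 kg
Dose = 0.72 mcg/kg/min × 107.3182 kg = 77.26909 mcg/min
77.26909 mcg/min × 60 min/hr = 4636.145 mcg/hr
Concentration = 15 mg ÷ 1129 mL = 0.01328609 mg/mL = 13.28609 mcg/mL
Rate = 4636.145 mcg/hr ÷ 13.28609 mcg/mL = 348.9472 mL/hr
Volume infused = 348.9472 mL/hr × 0.4 hr = 139.5789 mL
Volume remaining = 1129 − 139.5789 = 989.4211 mL
Drug remaining = 989.4211 mL × 13.28609 mcg/mL = 13145.54 mcg = 13.14554 mg

13.1 mg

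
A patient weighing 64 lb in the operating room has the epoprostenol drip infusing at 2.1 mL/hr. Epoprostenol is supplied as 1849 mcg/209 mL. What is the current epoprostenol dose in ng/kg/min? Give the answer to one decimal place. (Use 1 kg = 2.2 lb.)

10.6 ng/kg/min

Weight = 64 lb ÷ 2.2 lb/kg = 29.09091 kg
Concentration = 1849 mcg ÷ 209 mL = 8.84689 mcg/mL = 8846.89 ng/mL
Drug rate = 2.1 mL/hr × 8846.89 ng/mL = 18578.47 ng/hr
18578.47 ng/hr ÷ 60 min/hr = 309.6411 ng/min
309.6411 ng/min ÷ 29.09091 kg = 10.64391 ng/kg/min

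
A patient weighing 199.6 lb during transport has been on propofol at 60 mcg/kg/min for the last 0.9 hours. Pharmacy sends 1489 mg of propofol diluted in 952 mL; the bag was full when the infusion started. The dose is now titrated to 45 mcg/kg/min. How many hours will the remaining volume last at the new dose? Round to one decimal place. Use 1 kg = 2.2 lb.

Initial rate:
Weight = 199.6 lb ÷ 2.2 lb/kg = 90.72727 kg
Dose = 60 mcg/kg/min × 90.72727 kg = 5443.636 mcg/min
5443.636 mcg/min × 60 min/hr = 326618.2 mcg/hr
Concentration = 1489 mg ÷ 952 mL = 1.564076 mg/mL = 1564.076 mcg/mL
Rate = 326618.2 mcg/hr ÷ 1564.076 mcg/mL = 208.8251 mL/hr
Volume infused so far = 208.8251 mL/hr × 0.9 hr = 187.9426 mL
Volume remaining = 952 − 187.9426 = 764.0574 mL
New rate:
Dose = 45 mcg/kg/min × 90.72727 kg = 4082.727 mcg/min
4082.727 mcg/min × 60 min/hr = 244963.6 mcg/hr
Rate = 244963.6 mcg/hr ÷ 1564.076 mcg/mL = 156.6188 mL/hr
Time remaining = 764.0574 mL ÷ 156.6188 mL/hr = 4.878453 hr

4.9 hours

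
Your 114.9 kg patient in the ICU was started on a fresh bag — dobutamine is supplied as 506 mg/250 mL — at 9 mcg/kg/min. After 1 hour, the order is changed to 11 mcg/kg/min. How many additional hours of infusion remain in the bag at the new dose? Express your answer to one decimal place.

5.9 hours

Initial rate:
Dose = 9 mcg/kg/min × 114.9 kg = 1034.1 mcg/min
1034.1 mcg/min × 60 min/hr = 62046 mcg/hr
Concentration = 506 mg ÷ 250 mL = 2.024 mg/mL = 2024 mcg/mL
Rate = 62046 mcg/hr ÷ 2024 mcg/mL = 30.65514 mL/hr
Volume infused so far = 30.65514 mL/hr × 1 hr = 30.65514 mL
Volume remaining = 250 − 30.65514 = 219.3449 mL
New rate:
Dose = 11 mcg/kg/min × 114.9 kg = 1263.9 mcg/min
1263.9 mcg/min × 60 min/hr = 75834 mcg/hr
Rate = 75834 mcg/hr ÷ 2024 mcg/mL = 37.46739 mL/hr
Time remaining = 219.3449 mL ÷ 37.46739 mL/hr = 5.854287 hr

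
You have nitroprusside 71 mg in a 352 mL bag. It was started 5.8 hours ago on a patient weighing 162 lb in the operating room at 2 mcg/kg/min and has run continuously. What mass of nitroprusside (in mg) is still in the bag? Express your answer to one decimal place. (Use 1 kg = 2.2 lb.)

19.7 mg

Weight = 162 lb ÷ 2.2 lb/kg = 73.63636 kg
Dose = 2 mcg/kg/min × 73.63636 kg = 147.2727 mcg/min
147.2727 mcg/min × 60 min/hr = 8836.364 mcg/hr
Concentration = 71 mg ÷ 352 mL = 0.2017045 mg/mL = 201.7045 mcg/mL
Rate = 8836.364 mcg/hr ÷ 201.7045 mcg/mL = 43.80845 mL/hr
Volume infused = 43.80845 mL/hr × 5.8 hr = 254.089 mL
Volume remaining = 352 − 254.089 = 97.91099 mL
Drug remaining = 97.91099 mL × 201.7045 mcg/mL = 19749.09 mcg = 19.74909 mg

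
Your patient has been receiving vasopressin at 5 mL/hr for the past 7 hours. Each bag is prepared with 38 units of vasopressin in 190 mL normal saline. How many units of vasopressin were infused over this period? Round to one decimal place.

Concentration = 38 units ÷ 190 mL = 0.2 units/mL
Drug rate = 5 mL/hr × 0.2 units/mL = 1 units/hr
Total = 1 units/hr × 7 hr = 7 units

7.0 units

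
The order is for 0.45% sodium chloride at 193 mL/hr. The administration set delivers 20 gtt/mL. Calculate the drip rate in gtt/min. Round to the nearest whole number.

193 mL/hr ÷ 60 min/hr = 3.216667 mL/min
3.216667 mL/min × 20 gtt/mL = 64.33333 gtt/min

64 gtt/min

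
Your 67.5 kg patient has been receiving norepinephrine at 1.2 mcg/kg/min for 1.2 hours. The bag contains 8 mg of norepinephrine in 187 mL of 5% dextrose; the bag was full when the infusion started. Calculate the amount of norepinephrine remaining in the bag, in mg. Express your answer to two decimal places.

Dose = 1.2 mcg/kg/min × 67.5 kg = 81 mcg/min
81 mcg/min × 60 min/hr = 4860 mcg/hr
Concentration = 8 mg ÷ 187 mL = 0.04278075 mg/mL = 42.78075 mcg/mL
Rate = 4860 mcg/hr ÷ 42.78075 mcg/mL = 113.6025 mL/hr
Volume infused = 113.6025 mL/hr × 1.2 hr = 136.323 mL
Volume remaining = 187 − 136.323 = 50.677 mL
Drug remaining = 50.677 mL × 42.78075 mcg/mL = 2168 mcg = 2.168 mg

2.17 mg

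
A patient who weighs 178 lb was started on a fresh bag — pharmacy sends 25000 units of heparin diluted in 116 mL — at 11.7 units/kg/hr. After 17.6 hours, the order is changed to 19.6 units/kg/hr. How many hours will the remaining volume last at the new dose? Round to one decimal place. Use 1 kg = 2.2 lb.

5.3 hours

Initial rate:
Weight = 178 lb ÷ 2.2 lb/kg = 80.90909 kg
Dose = 11.7 units/kg/hr × 80.90909 kg = 946.6364 units/hr
Concentration = 25000 units ÷ 116 mL = 215.5172 units/mL
Rate = 946.6364 units/hr ÷ 215.5172 units/mL = 4.392393 mL/hr
Volume infused so far = 4.392393 mL/hr × 17.6 hr = 77.30611 mL
Volume remaining = 116 − 77.30611 = 38.69389 mL
New rate:
Dose = 19.6 units/kg/hr × 80.90909 kg = 1585.818 units/hr
Rate = 1585.818 units/hr ÷ 215.5172 units/mL = 7.358196 mL/hr
Time remaining = 38.69389 mL ÷ 7.358196 mL/hr = 5.25861 hr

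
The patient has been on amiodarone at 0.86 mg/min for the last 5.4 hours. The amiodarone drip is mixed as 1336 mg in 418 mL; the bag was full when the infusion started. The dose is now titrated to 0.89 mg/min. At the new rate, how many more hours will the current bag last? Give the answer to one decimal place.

19.8 hours

Initial rate:
0.86 mg/min × 60 min/hr = 51.6 mg/hr
Concentration = 1336 mg ÷ 418 mL = 3.196172 mg/mL
Rate = 51.6 mg/hr ÷ 3.196172 mg/mL = 16.14431 mL/hr
Volume infused so far = 16.14431 mL/hr × 5.4 hr = 87.17928 mL
Volume remaining = 418 − 87.17928 = 330.8207 mL
New rate:
0.89 mg/min × 60 min/hr = 53.4 mg/hr
Rate = 53.4 mg/hr ÷ 3.196172 mg/mL = 16.70749 mL/hr
Time remaining = 330.8207 mL ÷ 16.70749 mL/hr = 19.80075 hr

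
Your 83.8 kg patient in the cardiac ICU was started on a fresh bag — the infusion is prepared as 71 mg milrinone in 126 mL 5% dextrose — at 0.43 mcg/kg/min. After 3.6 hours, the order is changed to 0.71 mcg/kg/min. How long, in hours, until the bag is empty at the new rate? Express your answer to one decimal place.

17.7 hours

Initial rate:
Dose = 0.43 mcg/kg/min × 83.8 kg = 36.034 mcg/min
36.034 mcg/min × 60 min/hr = 2162.04 mcg/hr
Concentration = 71 mg ÷ 126 mL = 0.5634921 mg/mL = 563.4921 mcg/mL
Rate = 2162.04 mcg/hr ÷ 563.4921 mcg/mL = 3.83686 mL/hr
Volume infused so far = 3.83686 mL/hr × 3.6 hr = 13.81269 mL
Volume remaining = 126 − 13.81269 = 112.1873 mL
New rate:
Dose = 0.71 mcg/kg/min × 83.8 kg = 59.498 mcg/min
59.498 mcg/min × 60 min/hr = 3569.88 mcg/hr
Rate = 3569.88 mcg/hr ÷ 563.4921 mcg/mL = 6.33528 mL/hr
Time remaining = 112.1873 mL ÷ 6.33528 mL/hr = 17.70834 hr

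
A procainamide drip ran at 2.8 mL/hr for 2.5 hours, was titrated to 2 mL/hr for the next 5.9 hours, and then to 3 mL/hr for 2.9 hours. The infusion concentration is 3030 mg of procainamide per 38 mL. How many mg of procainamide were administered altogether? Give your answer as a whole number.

2193 mg

Concentration = 3030 mg ÷ 38 mL = 79.73684 mg/mL
Stage 1: 2.8 mL/hr × 2.5 hr = 7 mL → 7 mL × 79.73684 mg/mL = 558.1579 mg
Stage 2: 2 mL/hr × 5.9 hr = 11.8 mL → 11.8 mL × 79.73684 mg/mL = 940.8947 mg
Stage 3: 3 mL/hr × 2.9 hr = 8.7 mL → 8.7 mL × 79.73684 mg/mL = 693.7105 mg
Total = 558.1579 + 940.8947 + 693.7105 = 2192.763 mg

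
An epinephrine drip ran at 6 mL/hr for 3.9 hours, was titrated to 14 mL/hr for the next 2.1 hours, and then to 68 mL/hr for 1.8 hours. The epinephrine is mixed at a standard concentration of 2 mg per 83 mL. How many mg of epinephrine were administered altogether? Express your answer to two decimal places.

4.22 mg

Concentration = 2 mg ÷ 83 mL = 0.02409639 mg/mL
Stage 1: 6 mL/hr × 3.9 hr = 23.4 mL → 23.4 mL × 0.02409639 mg/mL = 0.5638554 mg
Stage 2: 14 mL/hr × 2.1 hr = 29.4 mL → 29.4 mL × 0.02409639 mg/mL = 0.7084337 mg
Stage 3: 68 mL/hr × 1.8 hr = 122.4 mL → 122.4 mL × 0.02409639 mg/mL = 2.949398 mg
Total = 0.5638554 + 0.7084337 + 2.949398 = 4.221687 mg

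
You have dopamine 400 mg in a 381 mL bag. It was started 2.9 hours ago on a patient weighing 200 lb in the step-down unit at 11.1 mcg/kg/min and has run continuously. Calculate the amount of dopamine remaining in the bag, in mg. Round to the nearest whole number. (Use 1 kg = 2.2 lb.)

224 mg

Weight = 200 lb ÷ 2.2 lb/kg = 90.90909 kg
Dose = 11.1 mcg/kg/min × 90.90909 kg = 1009.091 mcg/min
1009.091 mcg/min × 60 min/hr = 60545.45 mcg/hr
Concentration = 400 mg ÷ 381 mL = 1.049869 mg/mL = 1049.869 mcg/mL
Rate = 60545.45 mcg/hr ÷ 1049.869 mcg/mL = 57.66955 mL/hr
Volume infused = 57.66955 mL/hr × 2.9 hr = 167.2417 mL
Volume remaining = 381 − 167.2417 = 213.7583 mL
Drug remaining = 213.7583 mL × 1049.869 mcg/mL = 224418.2 mcg = 224.4182 mg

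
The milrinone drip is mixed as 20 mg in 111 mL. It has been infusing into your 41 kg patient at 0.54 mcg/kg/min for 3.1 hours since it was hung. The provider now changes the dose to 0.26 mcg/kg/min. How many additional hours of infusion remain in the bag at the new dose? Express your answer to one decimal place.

Initial rate:
Dose = 0.54 mcg/kg/min × 41 kg = 22.14 mcg/min
22.14 mcg/min × 60 min/hr = 1328.4 mcg/hr
Concentration = 20 mg ÷ 111 mL = 0.1801802 mg/mL = 180.1802 mcg/mL
Rate = 1328.4 mcg/hr ÷ 180.1802 mcg/mL = 7.37262 mL/hr
Volume infused so far = 7.37262 mL/hr × 3.1 hr = 22.85512 mL
Volume remaining = 111 − 22.85512 = 88.14488 mL
New rate:
Dose = 0.26 mcg/kg/min × 41 kg = 10.66 mcg/min
10.66 mcg/min × 60 min/hr = 639.6 mcg/hr
Rate = 639.6 mcg/hr ÷ 180.1802 mcg/mL = 3.54978 mL/hr
Time remaining = 88.14488 mL ÷ 3.54978 mL/hr = 24.83108 hr

24.8 hours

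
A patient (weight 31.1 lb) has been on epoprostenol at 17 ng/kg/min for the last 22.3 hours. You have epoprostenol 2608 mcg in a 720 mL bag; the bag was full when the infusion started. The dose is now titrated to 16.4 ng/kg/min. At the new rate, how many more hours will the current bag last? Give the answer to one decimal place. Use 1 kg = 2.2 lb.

164.4 hours

Initial rate:
Weight = 31.1 lb ÷ 2.2 lb/kg = 14.13636 kg
Dose = 17 ng/kg/min × 14.13636 kg = 240.3182 ng/min
240.3182 ng/min × 60 min/hr = 14419.09 ng/hr
Concentration = 2608 mcg ÷ 720 mL = 3.622222 mcg/mL = 3622.222 ng/mL
Rate = 14419.09 ng/hr ÷ 3622.222 ng/mL = 3.980731 mL/hr
Volume infused so far = 3.980731 mL/hr × 22.3 hr = 88.77029 mL
Volume remaining = 720 − 88.77029 = 631.2297 mL
New rate:
Dose = 16.4 ng/kg/min × 14.13636 kg = 231.8364 ng/min
231.8364 ng/min × 60 min/hr = 13910.18 ng/hr
Rate = 13910.18 ng/hr ÷ 3622.222 ng/mL = 3.840234 mL/hr
Time remaining = 631.2297 mL ÷ 3.840234 mL/hr = 164.3727 hr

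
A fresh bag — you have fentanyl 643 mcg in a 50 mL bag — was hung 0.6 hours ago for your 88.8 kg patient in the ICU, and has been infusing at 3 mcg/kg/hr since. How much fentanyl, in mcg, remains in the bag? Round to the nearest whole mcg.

483 mcg

Dose = 3 mcg/kg/hr × 88.8 kg = 266.4 mcg/hr
Concentration = 643 mcg ÷ 50 mL = 12.86 mcg/mL
Rate = 266.4 mcg/hr ÷ 12.86 mcg/mL = 20.7154 mL/hr
Volume infused = 20.7154 mL/hr × 0.6 hr = 12.42924 mL
Volume remaining = 50 − 12.42924 = 37.57076 mL
Drug remaining = 37.57076 mL × 12.86 mcg/mL = 483.16 mcg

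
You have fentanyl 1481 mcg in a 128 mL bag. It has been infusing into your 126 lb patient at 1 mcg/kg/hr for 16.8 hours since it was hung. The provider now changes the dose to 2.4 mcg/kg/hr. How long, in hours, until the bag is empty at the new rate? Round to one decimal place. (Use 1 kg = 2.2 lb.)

Initial rate:
Weight = 126 lb ÷ 2.2 lb/kg = 57.27273 kg
Dose = 1 mcg/kg/hr × 57.27273 kg = 57.27273 mcg/hr
Concentration = 1481 mcg ÷ 128 mL = 11.57031 mcg/mL
Rate = 57.27273 mcg/hr ÷ 11.57031 mcg/mL = 4.949972 mL/hr
Volume infused so far = 4.949972 mL/hr × 16.8 hr = 83.15954 mL
Volume remaining = 128 − 83.15954 = 44.84046 mL
New rate:
Dose = 2.4 mcg/kg/hr × 57.27273 kg = 137.4545 mcg/hr
Rate = 137.4545 mcg/hr ÷ 11.57031 mcg/mL = 11.87993 mL/hr
Time remaining = 44.84046 mL ÷ 11.87993 mL/hr = 3.774471 hr

3.8 hours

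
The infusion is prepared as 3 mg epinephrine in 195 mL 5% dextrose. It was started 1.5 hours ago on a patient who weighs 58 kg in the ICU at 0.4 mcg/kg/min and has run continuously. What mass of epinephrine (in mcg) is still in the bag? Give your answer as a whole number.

912 mcg

Dose = 0.4 mcg/kg/min × 58 kg = 23.2 mcg/min
23.2 mcg/min × 60 min/hr = 1392 mcg/hr
Concentration = 3 mg ÷ 195 mL = 0.01538462 mg/mL = 15.38462 mcg/mL
Rate = 1392 mcg/hr ÷ 15.38462 mcg/mL = 90.48 mL/hr
Volume infused = 90.48 mL/hr × 1.5 hr = 135.72 mL
Volume remaining = 195 − 135.72 = 59.28 mL
Drug remaining = 59.28 mL × 15.38462 mcg/mL = 912 mcg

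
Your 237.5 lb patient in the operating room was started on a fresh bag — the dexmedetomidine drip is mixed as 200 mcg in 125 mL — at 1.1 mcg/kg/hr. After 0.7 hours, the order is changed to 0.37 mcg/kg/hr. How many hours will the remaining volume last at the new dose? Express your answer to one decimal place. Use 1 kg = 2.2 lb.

Initial rate:
Weight = 237.5 lb ÷ 2.2 lb/kg = 107.9545 kg
Dose = 1.1 mcg/kg/hr × 107.9545 kg = 118.75 mcg/hr
Concentration = 200 mcg ÷ 125 mL = 1.6 mcg/mL
Rate = 118.75 mcg/hr ÷ 1.6 mcg/mL = 74.21875 mL/hr
Volume infused so far = 74.21875 mL/hr × 0.7 hr = 51.95312 mL
Volume remaining = 125 − 51.95312 = 73.04688 mL
New rate:
Dose = 0.37 mcg/kg/hr × 107.9545 kg = 39.94318 mcg/hr
Rate = 39.94318 mcg/hr ÷ 1.6 mcg/mL = 24.96449 mL/hr
Time remaining = 73.04688 mL ÷ 24.96449 mL/hr = 2.926031 hr

2.9 hours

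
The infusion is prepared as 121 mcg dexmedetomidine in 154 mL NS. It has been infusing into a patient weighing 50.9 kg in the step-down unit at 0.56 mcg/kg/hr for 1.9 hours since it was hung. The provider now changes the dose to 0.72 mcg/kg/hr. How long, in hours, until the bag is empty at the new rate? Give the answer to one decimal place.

Initial rate:
Dose = 0.56 mcg/kg/hr × 50.9 kg = 28.504 mcg/hr
Concentration = 121 mcg ÷ 154 mL = 0.7857143 mcg/mL
Rate = 28.504 mcg/hr ÷ 0.7857143 mcg/mL = 36.27782 mL/hr
Volume infused so far = 36.27782 mL/hr × 1.9 hr = 68.92785 mL
Volume remaining = 154 − 68.92785 = 85.07215 mL
New rate:
Dose = 0.72 mcg/kg/hr × 50.9 kg = 36.648 mcg/hr
Rate = 36.648 mcg/hr ÷ 0.7857143 mcg/mL = 46.64291 mL/hr
Time remaining = 85.07215 mL ÷ 46.64291 mL/hr = 1.823903 hr

1.8 hours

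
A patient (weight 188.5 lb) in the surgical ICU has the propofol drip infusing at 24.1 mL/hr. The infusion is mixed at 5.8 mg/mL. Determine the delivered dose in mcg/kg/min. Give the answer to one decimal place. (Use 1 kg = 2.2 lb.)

Weight = 188.5 lb ÷ 2.2 lb/kg = 85.68182 kg
Concentration = 5.8 mg/mL = 5800 mcg/mL
Drug rate = 24.1 mL/hr × 5800 mcg/mL = 139780 mcg/hr
139780 mcg/hr ÷ 60 min/hr = 2329.667 mcg/min
2329.667 mcg/min ÷ 85.68182 kg = 27.18974 mcg/kg/min

27.2 mcg/kg/min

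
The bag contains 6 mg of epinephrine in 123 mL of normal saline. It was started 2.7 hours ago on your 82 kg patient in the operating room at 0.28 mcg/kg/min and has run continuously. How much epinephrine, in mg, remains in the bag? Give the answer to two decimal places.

Dose = 0.28 mcg/kg/min × 82 kg = 22.96 mcg/min
22.96 mcg/min × 60 min/hr = 1377.6 mcg/hr
Concentration = 6 mg ÷ 123 mL = 0.04878049 mg/mL = 48.78049 mcg/mL
Rate = 1377.6 mcg/hr ÷ 48.78049 mcg/mL = 28.2408 mL/hr
Volume infused = 28.2408 mL/hr × 2.7 hr = 76.25016 mL
Volume remaining = 123 − 76.25016 = 46.74984 mL
Drug remaining = 46.74984 mL × 48.78049 mcg/mL = 2280.48 mcg = 2.28048 mg

2.28 mg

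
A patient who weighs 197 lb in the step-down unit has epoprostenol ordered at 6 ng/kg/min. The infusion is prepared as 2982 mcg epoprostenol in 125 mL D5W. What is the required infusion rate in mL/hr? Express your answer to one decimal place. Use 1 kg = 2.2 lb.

Weight = 197 lb ÷ 2.2 lb/kg = 89.54545 kg
Dose = 6 ng/kg/min × 89.54545 kg = 537.2727 ng/min
537.2727 ng/min × 60 min/hr = 32236.36 ng/hr
Concentration = 2982 mcg ÷ 125 mL = 23.856 mcg/mL = 23856 ng/mL
Rate = 32236.36 ng/hr ÷ 23856 ng/mL = 1.35129 mL/hr

1.4 mL/hr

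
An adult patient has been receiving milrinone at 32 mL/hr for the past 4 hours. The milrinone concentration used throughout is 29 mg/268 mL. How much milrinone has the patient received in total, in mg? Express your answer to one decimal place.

13.9 mg

Concentration = 29 mg ÷ 268 mL = 0.108209 mg/mL = 108.209 mcg/mL
Drug rate = 32 mL/hr × 108.209 mcg/mL = 3462.687 mcg/hr
Total = 3462.687 mcg/hr × 4 hr = 13850.75 mcg = 13.85075 mg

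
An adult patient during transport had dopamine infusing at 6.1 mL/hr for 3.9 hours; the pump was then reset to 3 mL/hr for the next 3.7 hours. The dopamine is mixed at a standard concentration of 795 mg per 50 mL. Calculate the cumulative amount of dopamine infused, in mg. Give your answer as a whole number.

Concentration = 795 mg ÷ 50 mL = 15.9 mg/mL
Stage 1: 6.1 mL/hr × 3.9 hr = 23.79 mL → 23.79 mL × 15.9 mg/mL = 378.261 mg
Stage 2: 3 mL/hr × 3.7 hr = 11.1 mL → 11.1 mL × 15.9 mg/mL = 176.49 mg
Total = 378.261 + 176.49 = 554.751 mg

555 mg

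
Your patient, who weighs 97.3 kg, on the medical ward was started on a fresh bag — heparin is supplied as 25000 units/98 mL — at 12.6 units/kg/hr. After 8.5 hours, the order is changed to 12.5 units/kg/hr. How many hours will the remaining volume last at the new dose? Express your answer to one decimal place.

12.0 hours

Initial rate:
Dose = 12.6 units/kg/hr × 97.3 kg = 1225.98 units/hr
Concentration = 25000 units ÷ 98 mL = 255.102 units/mL
Rate = 1225.98 units/hr ÷ 255.102 units/mL = 4.805842 mL/hr
Volume infused so far = 4.805842 mL/hr × 8.5 hr = 40.84965 mL
Volume remaining = 98 − 40.84965 = 57.15035 mL
New rate:
Dose = 12.5 units/kg/hr × 97.3 kg = 1216.25 units/hr
Rate = 1216.25 units/hr ÷ 255.102 units/mL = 4.7677 mL/hr
Time remaining = 57.15035 mL ÷ 4.7677 mL/hr = 11.98698 hr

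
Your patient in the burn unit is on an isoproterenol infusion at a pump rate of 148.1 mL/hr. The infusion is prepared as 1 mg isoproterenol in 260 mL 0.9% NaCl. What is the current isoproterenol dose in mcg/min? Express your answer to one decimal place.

9.5 mcg/min

Concentration = 1 mg ÷ 260 mL = 0.003846154 mg/mL = 3.846154 mcg/mL
Drug rate = 148.1 mL/hr × 3.846154 mcg/mL = 569.6154 mcg/hr
569.6154 mcg/hr ÷ 60 min/hr = 9.49359 mcg/min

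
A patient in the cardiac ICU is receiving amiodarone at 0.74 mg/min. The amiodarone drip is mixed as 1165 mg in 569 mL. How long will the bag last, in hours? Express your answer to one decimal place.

26.2 hours

0.74 mg/min × 60 min/hr = 44.4 mg/hr
Concentration = 1165 mg ÷ 569 mL = 2.047452 mg/mL
Rate = 44.4 mg/hr ÷ 2.047452 mg/mL = 21.68549 mL/hr
Duration = 569 mL ÷ 21.68549 mL/hr = 26.23874 hr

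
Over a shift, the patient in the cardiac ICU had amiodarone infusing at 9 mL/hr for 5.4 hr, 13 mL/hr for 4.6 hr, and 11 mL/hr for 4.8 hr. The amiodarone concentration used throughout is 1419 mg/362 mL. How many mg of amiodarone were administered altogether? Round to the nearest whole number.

632 mg

Concentration = 1419 mg ÷ 362 mL = 3.91989 mg/mL
Stage 1: 9 mL/hr × 5.4 hr = 48.6 mL → 48.6 mL × 3.91989 mg/mL = 190.5066 mg
Stage 2: 13 mL/hr × 4.6 hr = 59.8 mL → 59.8 mL × 3.91989 mg/mL = 234.4094 mg
Stage 3: 11 mL/hr × 4.8 hr = 52.8 mL → 52.8 mL × 3.91989 mg/mL = 206.9702 mg
Total = 190.5066 + 234.4094 + 206.9702 = 631.8862 mg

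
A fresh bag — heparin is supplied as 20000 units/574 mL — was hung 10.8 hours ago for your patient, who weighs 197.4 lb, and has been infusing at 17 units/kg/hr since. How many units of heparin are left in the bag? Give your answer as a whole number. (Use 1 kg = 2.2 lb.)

3526 units

Weight = 197.4 lb ÷ 2.2 lb/kg = 89.72727 kg
Dose = 17 units/kg/hr × 89.72727 kg = 1525.364 units/hr
Concentration = 20000 units ÷ 574 mL = 34.84321 units/mL
Rate = 1525.364 units/hr ÷ 34.84321 units/mL = 43.77794 mL/hr
Volume infused = 43.77794 mL/hr × 10.8 hr = 472.8017 mL
Volume remaining = 574 − 472.8017 = 101.1983 mL
Drug remaining = 101.1983 mL × 34.84321 units/mL = 3526.073 units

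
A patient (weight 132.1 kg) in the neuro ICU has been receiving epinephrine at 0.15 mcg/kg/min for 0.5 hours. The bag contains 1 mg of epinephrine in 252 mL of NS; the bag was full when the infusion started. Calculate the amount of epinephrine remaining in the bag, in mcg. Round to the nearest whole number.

Dose = 0.15 mcg/kg/min × 132.1 kg = 19.815 mcg/min
19.815 mcg/min × 60 min/hr = 1188.9 mcg/hr
Concentration = 1 mg ÷ 252 mL = 0.003968254 mg/mL = 3.968254 mcg/mL
Rate = 1188.9 mcg/hr ÷ 3.968254 mcg/mL = 299.6028 mL/hr
Volume infused = 299.6028 mL/hr × 0.5 hr = 149.8014 mL
Volume remaining = 252 − 149.8014 = 102.1986 mL
Drug remaining = 102.1986 mL × 3.968254 mcg/mL = 405.55 mcg

406 mcg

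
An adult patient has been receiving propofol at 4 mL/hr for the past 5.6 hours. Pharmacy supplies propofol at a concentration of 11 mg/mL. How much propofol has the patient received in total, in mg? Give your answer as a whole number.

246 mg

Concentration = 11 mg/mL = 11000 mcg/mL
Drug rate = 4 mL/hr × 11000 mcg/mL = 44000 mcg/hr
Total = 44000 mcg/hr × 5.6 hr = 246400 mcg = 246.4 mg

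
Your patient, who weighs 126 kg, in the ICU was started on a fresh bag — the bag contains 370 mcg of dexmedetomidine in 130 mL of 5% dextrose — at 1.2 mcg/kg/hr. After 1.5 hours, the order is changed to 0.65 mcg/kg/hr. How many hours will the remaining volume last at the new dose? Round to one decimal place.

1.7 hours

Initial rate:
Dose = 1.2 mcg/kg/hr × 126 kg = 151.2 mcg/hr
Concentration = 370 mcg ÷ 130 mL = 2.846154 mcg/mL
Rate = 151.2 mcg/hr ÷ 2.846154 mcg/mL = 53.12432 mL/hr
Volume infused so far = 53.12432 mL/hr × 1.5 hr = 79.68649 mL
Volume remaining = 130 − 79.68649 = 50.31351 mL
New rate:
Dose = 0.65 mcg/kg/hr × 126 kg = 81.9 mcg/hr
Rate = 81.9 mcg/hr ÷ 2.846154 mcg/mL = 28.77568 mL/hr
Time remaining = 50.31351 mL ÷ 28.77568 mL/hr = 1.748474 hr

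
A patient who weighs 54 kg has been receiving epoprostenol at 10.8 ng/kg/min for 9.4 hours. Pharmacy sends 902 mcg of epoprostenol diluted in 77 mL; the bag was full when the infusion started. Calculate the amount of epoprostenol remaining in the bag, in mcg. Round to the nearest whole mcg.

Dose = 10.8 ng/kg/min × 54 kg = 583.2 ng/min
583.2 ng/min × 60 min/hr = 34992 ng/hr
Concentration = 902 mcg ÷ 77 mL = 11.71429 mcg/mL = 11714.29 ng/mL
Rate = 34992 ng/hr ÷ 11714.29 ng/mL = 2.987122 mL/hr
Volume infused = 2.987122 mL/hr × 9.4 hr = 28.07895 mL
Volume remaining = 77 − 28.07895 = 48.92105 mL
Drug remaining = 48.92105 mL × 11714.29 ng/mL = 573075.2 ng = 573.0752 mcg

573 mcg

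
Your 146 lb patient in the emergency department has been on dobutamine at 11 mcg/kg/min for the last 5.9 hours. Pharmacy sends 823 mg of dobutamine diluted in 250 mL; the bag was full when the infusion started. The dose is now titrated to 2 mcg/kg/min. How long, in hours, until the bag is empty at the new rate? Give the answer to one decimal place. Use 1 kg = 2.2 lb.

70.9 hours

Initial rate:
Weight = 146 lb ÷ 2.2 lb/kg = 66.36364 kg
Dose = 11 mcg/kg/min × 66.36364 kg = 730 mcg/min
730 mcg/min × 60 min/hr = 43800 mcg/hr
Concentration = 823 mg ÷ 250 mL = 3.292 mg/mL = 3292 mcg/mL
Rate = 43800 mcg/hr ÷ 3292 mcg/mL = 13.30498 mL/hr
Volume infused so far = 13.30498 mL/hr × 5.9 hr = 78.49939 mL
Volume remaining = 250 − 78.49939 = 171.5006 mL
New rate:
Dose = 2 mcg/kg/min × 66.36364 kg = 132.7273 mcg/min
132.7273 mcg/min × 60 min/hr = 7963.636 mcg/hr
Rate = 7963.636 mcg/hr ÷ 3292 mcg/mL = 2.419088 mL/hr
Time remaining = 171.5006 mL ÷ 2.419088 mL/hr = 70.89475 hr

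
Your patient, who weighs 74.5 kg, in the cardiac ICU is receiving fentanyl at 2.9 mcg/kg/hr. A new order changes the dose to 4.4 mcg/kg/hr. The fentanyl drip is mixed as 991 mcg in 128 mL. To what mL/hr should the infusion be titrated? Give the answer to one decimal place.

42.3 mL/hr

Dose = 4.4 mcg/kg/hr × 74.5 kg = 327.8 mcg/hr
Concentration = 991 mcg ÷ 128 mL = 7.742188 mcg/mL
Rate = 327.8 mcg/hr ÷ 7.742188 mcg/mL = 42.33946 mL/hr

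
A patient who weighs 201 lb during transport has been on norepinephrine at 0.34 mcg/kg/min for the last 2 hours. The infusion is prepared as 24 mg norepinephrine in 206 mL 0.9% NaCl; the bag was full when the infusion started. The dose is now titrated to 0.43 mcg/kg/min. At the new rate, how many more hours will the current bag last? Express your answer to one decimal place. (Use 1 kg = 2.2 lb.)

8.6 hours

Initial rate:
Weight = 201 lb ÷ 2.2 lb/kg = 91.36364 kg
Dose = 0.34 mcg/kg/min × 91.36364 kg = 31.06364 mcg/min
31.06364 mcg/min × 60 min/hr = 1863.818 mcg/hr
Concentration = 24 mg ÷ 206 mL = 0.1165049 mg/mL = 116.5049 mcg/mL
Rate = 1863.818 mcg/hr ÷ 116.5049 mcg/mL = 15.99777 mL/hr
Volume infused so far = 15.99777 mL/hr × 2 hr = 31.99555 mL
Volume remaining = 206 − 31.99555 = 174.0045 mL
New rate:
Dose = 0.43 mcg/kg/min × 91.36364 kg = 39.28636 mcg/min
39.28636 mcg/min × 60 min/hr = 2357.182 mcg/hr
Rate = 2357.182 mcg/hr ÷ 116.5049 mcg/mL = 20.23248 mL/hr
Time remaining = 174.0045 mL ÷ 20.23248 mL/hr = 8.600255 hr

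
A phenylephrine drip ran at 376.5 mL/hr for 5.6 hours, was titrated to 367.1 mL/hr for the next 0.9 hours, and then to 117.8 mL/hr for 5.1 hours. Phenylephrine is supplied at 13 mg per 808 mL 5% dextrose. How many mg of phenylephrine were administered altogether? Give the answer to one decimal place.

Concentration = 13 mg ÷ 808 mL = 0.01608911 mg/mL
Stage 1: 376.5 mL/hr × 5.6 hr = 2108.4 mL → 2108.4 mL × 0.01608911 mg/mL = 33.92228 mg
Stage 2: 367.1 mL/hr × 0.9 hr = 330.39 mL → 330.39 mL × 0.01608911 mg/mL = 5.315681 mg
Stage 3: 117.8 mL/hr × 5.1 hr = 600.78 mL → 600.78 mL × 0.01608911 mg/mL = 9.666015 mg
Total = 33.92228 + 5.315681 + 9.666015 = 48.90397 mg

48.9 mg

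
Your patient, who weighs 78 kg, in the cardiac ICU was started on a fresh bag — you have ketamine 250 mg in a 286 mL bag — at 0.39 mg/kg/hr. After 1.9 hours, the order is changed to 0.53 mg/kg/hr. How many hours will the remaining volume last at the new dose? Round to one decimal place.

Initial rate:
Dose = 0.39 mg/kg/hr × 78 kg = 30.42 mg/hr
Concentration = 250 mg ÷ 286 mL = 0.8741259 mg/mL
Rate = 30.42 mg/hr ÷ 0.8741259 mg/mL = 34.80048 mL/hr
Volume infused so far = 34.80048 mL/hr × 1.9 hr = 66.12091 mL
Volume remaining = 286 − 66.12091 = 219.8791 mL
New rate:
Dose = 0.53 mg/kg/hr × 78 kg = 41.34 mg/hr
Rate = 41.34 mg/hr ÷ 0.8741259 mg/mL = 47.29296 mL/hr
Time remaining = 219.8791 mL ÷ 47.29296 mL/hr = 4.649299 hr

4.6 hours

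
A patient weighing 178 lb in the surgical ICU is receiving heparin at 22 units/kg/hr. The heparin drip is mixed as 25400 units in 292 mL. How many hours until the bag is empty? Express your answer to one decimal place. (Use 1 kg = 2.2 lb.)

Weight = 178 lb ÷ 2.2 lb/kg = 80.90909 kg
Dose = 22 units/kg/hr × 80.90909 kg = 1780 units/hr
Concentration = 25400 units ÷ 292 mL = 86.9863 units/mL
Rate = 1780 units/hr ÷ 86.9863 units/mL = 20.46299 mL/hr
Duration = 292 mL ÷ 20.46299 mL/hr = 14.26966 hr

14.3 hours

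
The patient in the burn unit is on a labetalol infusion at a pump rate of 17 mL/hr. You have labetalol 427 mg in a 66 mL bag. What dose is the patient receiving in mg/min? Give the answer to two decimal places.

Concentration = 427 mg ÷ 66 mL = 6.469697 mg/mL
Drug rate = 17 mL/hr × 6.469697 mg/mL = 109.9848 mg/hr
109.9848 mg/hr ÷ 60 min/hr = 1.833081 mg/min

1.83 mg/min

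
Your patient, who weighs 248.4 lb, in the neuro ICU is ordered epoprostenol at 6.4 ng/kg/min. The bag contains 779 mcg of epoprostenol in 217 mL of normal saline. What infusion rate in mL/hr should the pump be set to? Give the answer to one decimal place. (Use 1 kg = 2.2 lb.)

12.1 mL/hr

Weight = 248.4 lb ÷ 2.2 lb/kg = 112.9091 kg
Dose = 6.4 ng/kg/min × 112.9091 kg = 722.6182 ng/min
722.6182 ng/min × 60 min/hr = 43357.09 ng/hr
Concentration = 779 mcg ÷ 217 mL = 3.589862 mcg/mL = 3589.862 ng/mL
Rate = 43357.09 ng/hr ÷ 3589.862 ng/mL = 12.07765 mL/hr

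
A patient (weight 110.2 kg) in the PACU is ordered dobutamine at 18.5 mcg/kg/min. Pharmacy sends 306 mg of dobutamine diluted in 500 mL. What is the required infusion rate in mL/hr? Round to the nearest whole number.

Dose = 18.5 mcg/kg/min × 110.2 kg = 2038.7 mcg/min
2038.7 mcg/min × 60 min/hr = 122322 mcg/hr
Concentration = 306 mg ÷ 500 mL = 0.612 mg/mL = 612 mcg/mL
Rate = 122322 mcg/hr ÷ 612 mcg/mL = 199.8725 mL/hr

200 mL/hr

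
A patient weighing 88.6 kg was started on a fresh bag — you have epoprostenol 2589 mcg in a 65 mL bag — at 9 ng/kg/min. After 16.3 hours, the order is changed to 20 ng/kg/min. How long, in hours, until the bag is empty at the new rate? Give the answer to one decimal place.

Initial rate:
Dose = 9 ng/kg/min × 88.6 kg = 797.4 ng/min
797.4 ng/min × 60 min/hr = 47844 ng/hr
Concentration = 2589 mcg ÷ 65 mL = 39.83077 mcg/mL = 39830.77 ng/mL
Rate = 47844 ng/hr ÷ 39830.77 ng/mL = 1.201182 mL/hr
Volume infused so far = 1.201182 mL/hr × 16.3 hr = 19.57927 mL
Volume remaining = 65 − 19.57927 = 45.42073 mL
New rate:
Dose = 20 ng/kg/min × 88.6 kg = 1772 ng/min
1772 ng/min × 60 min/hr = 106320 ng/hr
Rate = 106320 ng/hr ÷ 39830.77 ng/mL = 2.669293 mL/hr
Time remaining = 45.42073 mL ÷ 2.669293 mL/hr = 17.01602 hr

17.0 hours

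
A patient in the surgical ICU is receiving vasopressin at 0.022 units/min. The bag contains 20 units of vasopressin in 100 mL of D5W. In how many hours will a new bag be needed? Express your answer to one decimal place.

0.022 units/min × 60 min/hr = 1.32 units/hr
Concentration = 20 units ÷ 100 mL = 0.2 units/mL
Rate = 1.32 units/hr ÷ 0.2 units/mL = 6.6 mL/hr
Duration = 100 mL ÷ 6.6 mL/hr = 15.15152 hr

15.2 hours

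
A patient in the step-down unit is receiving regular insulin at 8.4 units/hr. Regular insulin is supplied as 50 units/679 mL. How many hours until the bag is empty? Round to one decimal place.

Concentration = 50 units ÷ 679 mL = 0.0736377 units/mL
Rate = 8.4 units/hr ÷ 0.0736377 units/mL = 114.072 mL/hr
Duration = 679 mL ÷ 114.072 mL/hr = 5.952381 hr

6.0 hours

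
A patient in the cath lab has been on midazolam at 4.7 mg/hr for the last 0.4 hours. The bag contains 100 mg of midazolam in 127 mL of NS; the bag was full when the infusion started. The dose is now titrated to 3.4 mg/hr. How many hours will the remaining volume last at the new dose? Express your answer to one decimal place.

Initial rate:
Concentration = 100 mg ÷ 127 mL = 0.7874016 mg/mL
Rate = 4.7 mg/hr ÷ 0.7874016 mg/mL = 5.969 mL/hr
Volume infused so far = 5.969 mL/hr × 0.4 hr = 2.3876 mL
Volume remaining = 127 − 2.3876 = 124.6124 mL
New rate:
Rate = 3.4 mg/hr ÷ 0.7874016 mg/mL = 4.318 mL/hr
Time remaining = 124.6124 mL ÷ 4.318 mL/hr = 28.85882 hr

28.9 hours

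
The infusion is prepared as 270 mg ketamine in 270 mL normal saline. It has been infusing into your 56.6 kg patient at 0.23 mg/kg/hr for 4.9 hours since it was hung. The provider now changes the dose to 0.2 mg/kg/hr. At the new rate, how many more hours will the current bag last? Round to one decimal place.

18.2 hours

Initial rate:
Dose = 0.23 mg/kg/hr × 56.6 kg = 13.018 mg/hr
Concentration = 270 mg ÷ 270 mL = 1 mg/mL
Rate = 13.018 mg/hr ÷ 1 mg/mL = 13.018 mL/hr
Volume infused so far = 13.018 mL/hr × 4.9 hr = 63.7882 mL
Volume remaining = 270 − 63.7882 = 206.2118 mL
New rate:
Dose = 0.2 mg/kg/hr × 56.6 kg = 11.32 mg/hr
Rate = 11.32 mg/hr ÷ 1 mg/mL = 11.32 mL/hr
Time remaining = 206.2118 mL ÷ 11.32 mL/hr = 18.21659 hr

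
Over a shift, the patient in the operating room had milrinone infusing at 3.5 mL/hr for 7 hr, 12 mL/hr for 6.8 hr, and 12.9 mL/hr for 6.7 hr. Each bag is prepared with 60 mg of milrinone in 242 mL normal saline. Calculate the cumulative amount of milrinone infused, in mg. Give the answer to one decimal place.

47.7 mg

Concentration = 60 mg ÷ 242 mL = 0.2479339 mg/mL
Stage 1: 3.5 mL/hr × 7 hr = 24.5 mL → 24.5 mL × 0.2479339 mg/mL = 6.07438 mg
Stage 2: 12 mL/hr × 6.8 hr = 81.6 mL → 81.6 mL × 0.2479339 mg/mL = 20.2314 mg
Stage 3: 12.9 mL/hr × 6.7 hr = 86.43 mL → 86.43 mL × 0.2479339 mg/mL = 21.42893 mg
Total = 6.07438 + 20.2314 + 21.42893 = 47.73471 mg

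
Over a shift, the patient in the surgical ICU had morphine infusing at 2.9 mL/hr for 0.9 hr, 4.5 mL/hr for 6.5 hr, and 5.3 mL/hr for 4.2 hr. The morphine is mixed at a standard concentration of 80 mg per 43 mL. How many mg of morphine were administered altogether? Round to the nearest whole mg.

Concentration = 80 mg ÷ 43 mL = 1.860465 mg/mL
Stage 1: 2.9 mL/hr × 0.9 hr = 2.61 mL → 2.61 mL × 1.860465 mg/mL = 4.855814 mg
Stage 2: 4.5 mL/hr × 6.5 hr = 29.25 mL → 29.25 mL × 1.860465 mg/mL = 54.4186 mg
Stage 3: 5.3 mL/hr × 4.2 hr = 22.26 mL → 22.26 mL × 1.860465 mg/mL = 41.41395 mg
Total = 4.855814 + 54.4186 + 41.41395 = 100.6884 mg

101 mg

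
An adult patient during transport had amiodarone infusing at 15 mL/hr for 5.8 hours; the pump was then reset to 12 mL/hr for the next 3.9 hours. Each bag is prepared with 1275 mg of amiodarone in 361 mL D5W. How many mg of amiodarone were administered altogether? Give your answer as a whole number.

Concentration = 1275 mg ÷ 361 mL = 3.531856 mg/mL
Stage 1: 15 mL/hr × 5.8 hr = 87 mL → 87 mL × 3.531856 mg/mL = 307.2715 mg
Stage 2: 12 mL/hr × 3.9 hr = 46.8 mL → 46.8 mL × 3.531856 mg/mL = 165.2909 mg
Total = 307.2715 + 165.2909 = 472.5623 mg

473 mg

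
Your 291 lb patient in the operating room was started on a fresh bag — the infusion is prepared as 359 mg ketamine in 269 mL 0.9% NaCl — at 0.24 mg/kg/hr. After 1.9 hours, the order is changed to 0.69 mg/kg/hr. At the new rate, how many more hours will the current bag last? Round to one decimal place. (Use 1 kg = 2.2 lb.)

3.3 hours

Initial rate:
Weight = 291 lb ÷ 2.2 lb/kg = 132.2727 kg
Dose = 0.24 mg/kg/hr × 132.2727 kg = 31.74545 mg/hr
Concentration = 359 mg ÷ 269 mL = 1.334572 mg/mL
Rate = 31.74545 mg/hr ÷ 1.334572 mg/mL = 23.78698 mL/hr
Volume infused so far = 23.78698 mL/hr × 1.9 hr = 45.19527 mL
Volume remaining = 269 − 45.19527 = 223.8047 mL
New rate:
Dose = 0.69 mg/kg/hr × 132.2727 kg = 91.26818 mg/hr
Rate = 91.26818 mg/hr ÷ 1.334572 mg/mL = 68.38758 mL/hr
Time remaining = 223.8047 mL ÷ 68.38758 mL/hr = 3.272593 hr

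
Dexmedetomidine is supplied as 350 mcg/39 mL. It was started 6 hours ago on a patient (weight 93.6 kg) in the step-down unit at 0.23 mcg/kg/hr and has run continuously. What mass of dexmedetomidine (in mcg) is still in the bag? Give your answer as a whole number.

Dose = 0.23 mcg/kg/hr × 93.6 kg = 21.528 mcg/hr
Concentration = 350 mcg ÷ 39 mL = 8.974359 mcg/mL
Rate = 21.528 mcg/hr ÷ 8.974359 mcg/mL = 2.398834 mL/hr
Volume infused = 2.398834 mL/hr × 6 hr = 14.39301 mL
Volume remaining = 39 − 14.39301 = 24.60699 mL
Drug remaining = 24.60699 mL × 8.974359 mcg/mL = 220.832 mcg

221 mcg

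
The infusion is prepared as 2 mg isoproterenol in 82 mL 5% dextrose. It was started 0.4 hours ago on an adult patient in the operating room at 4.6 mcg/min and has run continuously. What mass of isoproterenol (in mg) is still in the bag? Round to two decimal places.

4.6 mcg/min × 60 min/hr = 276 mcg/hr
Concentration = 2 mg ÷ 82 mL = 0.02439024 mg/mL = 24.39024 mcg/mL
Rate = 276 mcg/hr ÷ 24.39024 mcg/mL = 11.316 mL/hr
Volume infused = 11.316 mL/hr × 0.4 hr = 4.5264 mL
Volume remaining = 82 − 4.5264 = 77.4736 mL
Drug remaining = 77.4736 mL × 24.39024 mcg/mL = 1889.6 mcg = 1.8896 mg

1.89 mg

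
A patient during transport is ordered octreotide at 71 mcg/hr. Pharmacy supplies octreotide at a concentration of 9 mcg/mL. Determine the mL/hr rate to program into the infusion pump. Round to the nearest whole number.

8 mL/hr

Rate = 71 mcg/hr ÷ 9 mcg/mL = 7.888889 mL/hr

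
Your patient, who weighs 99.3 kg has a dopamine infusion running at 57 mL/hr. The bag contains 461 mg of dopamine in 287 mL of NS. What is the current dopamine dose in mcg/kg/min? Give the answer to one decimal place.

15.4 mcg/kg/min

Concentration = 461 mg ÷ 287 mL = 1.606272 mg/mL = 1606.272 mcg/mL
Drug rate = 57 mL/hr × 1606.272 mcg/mL = 91557.49 mcg/hr
91557.49 mcg/hr ÷ 60 min/hr = 1525.958 mcg/min
1525.958 mcg/min ÷ 99.3 kg = 15.36715 mcg/kg/min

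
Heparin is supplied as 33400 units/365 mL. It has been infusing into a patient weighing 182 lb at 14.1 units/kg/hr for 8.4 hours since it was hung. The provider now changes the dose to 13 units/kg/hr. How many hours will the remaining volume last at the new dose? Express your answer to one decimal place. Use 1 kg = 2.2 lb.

Initial rate:
Weight = 182 lb ÷ 2.2 lb/kg = 82.72727 kg
Dose = 14.1 units/kg/hr × 82.72727 kg = 1166.455 units/hr
Concentration = 33400 units ÷ 365 mL = 91.50685 units/mL
Rate = 1166.455 units/hr ÷ 91.50685 units/mL = 12.74718 mL/hr
Volume infused so far = 12.74718 mL/hr × 8.4 hr = 107.0763 mL
Volume remaining = 365 − 107.0763 = 257.9237 mL
New rate:
Dose = 13 units/kg/hr × 82.72727 kg = 1075.455 units/hr
Rate = 1075.455 units/hr ÷ 91.50685 units/mL = 11.75272 mL/hr
Time remaining = 257.9237 mL ÷ 11.75272 mL/hr = 21.94587 hr

21.9 hours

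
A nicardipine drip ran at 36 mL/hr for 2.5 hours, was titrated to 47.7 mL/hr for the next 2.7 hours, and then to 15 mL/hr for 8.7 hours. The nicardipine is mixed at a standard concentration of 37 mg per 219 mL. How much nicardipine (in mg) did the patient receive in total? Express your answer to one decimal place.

Concentration = 37 mg ÷ 219 mL = 0.1689498 mg/mL
Stage 1: 36 mL/hr × 2.5 hr = 90 mL → 90 mL × 0.1689498 mg/mL = 15.20548 mg
Stage 2: 47.7 mL/hr × 2.7 hr = 128.79 mL → 128.79 mL × 0.1689498 mg/mL = 21.75904 mg
Stage 3: 15 mL/hr × 8.7 hr = 130.5 mL → 130.5 mL × 0.1689498 mg/mL = 22.04795 mg
Total = 15.20548 + 21.75904 + 22.04795 = 59.01247 mg

59.0 mg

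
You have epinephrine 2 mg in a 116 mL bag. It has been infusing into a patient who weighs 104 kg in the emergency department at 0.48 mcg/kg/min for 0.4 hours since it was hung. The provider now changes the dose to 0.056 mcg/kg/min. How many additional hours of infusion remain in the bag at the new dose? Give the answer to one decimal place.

2.3 hours

Initial rate:
Dose = 0.48 mcg/kg/min × 104 kg = 49.92 mcg/min
49.92 mcg/min × 60 min/hr = 2995.2 mcg/hr
Concentration = 2 mg ÷ 116 mL = 0.01724138 mg/mL = 17.24138 mcg/mL
Rate = 2995.2 mcg/hr ÷ 17.24138 mcg/mL = 173.7216 mL/hr
Volume infused so far = 173.7216 mL/hr × 0.4 hr = 69.48864 mL
Volume remaining = 116 − 69.48864 = 46.51136 mL
New rate:
Dose = 0.056 mcg/kg/min × 104 kg = 5.824 mcg/min
5.824 mcg/min × 60 min/hr = 349.44 mcg/hr
Rate = 349.44 mcg/hr ÷ 17.24138 mcg/mL = 20.26752 mL/hr
Time remaining = 46.51136 mL ÷ 20.26752 mL/hr = 2.294872 hr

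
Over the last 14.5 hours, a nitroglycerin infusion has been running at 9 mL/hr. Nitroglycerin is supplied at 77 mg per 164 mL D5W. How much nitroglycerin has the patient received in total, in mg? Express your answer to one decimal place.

61.3 mg

Concentration = 77 mg ÷ 164 mL = 0.4695122 mg/mL = 469.5122 mcg/mL
Drug rate = 9 mL/hr × 469.5122 mcg/mL = 4225.61 mcg/hr
Total = 4225.61 mcg/hr × 14.5 hr = 61271.34 mcg = 61.27134 mg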